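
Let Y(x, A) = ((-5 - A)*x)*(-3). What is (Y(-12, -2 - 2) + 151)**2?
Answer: 13225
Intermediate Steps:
Y(x, A) = -3*x*(-5 - A) (Y(x, A) = (x*(-5 - A))*(-3) = -3*x*(-5 - A))
(Y(-12, -2 - 2) + 151)**2 = (3*(-12)*(5 + (-2 - 2)) + 151)**2 = (3*(-12)*(5 - 4) + 151)**2 = (3*(-12)*1 + 151)**2 = (-36 + 151)**2 = 115**2 = 13225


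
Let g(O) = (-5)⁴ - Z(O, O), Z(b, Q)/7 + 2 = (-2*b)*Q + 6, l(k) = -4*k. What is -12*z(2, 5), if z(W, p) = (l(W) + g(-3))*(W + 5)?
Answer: -60060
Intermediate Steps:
Z(b, Q) = 28 - 14*Q*b (Z(b, Q) = -14 + 7*((-2*b)*Q + 6) = -14 + 7*(-2*Q*b + 6) = -14 + 7*(6 - 2*Q*b) = -14 + (42 - 14*Q*b) = 28 - 14*Q*b)
g(O) = 597 + 14*O² (g(O) = (-5)⁴ - (28 - 14*O*O) = 625 - (28 - 14*O²) = 625 + (-28 + 14*O²) = 597 + 14*O²)
z(W, p) = (5 + W)*(723 - 4*W) (z(W, p) = (-4*W + (597 + 14*(-3)²))*(W + 5) = (-4*W + (597 + 14*9))*(5 + W) = (-4*W + (597 + 126))*(5 + W) = (-4*W + 723)*(5 + W) = (723 - 4*W)*(5 + W) = (5 + W)*(723 - 4*W))
-12*z(2, 5) = -12*(3615 - 4*2² + 703*2) = -12*(3615 - 4*4 + 1406) = -12*(3615 - 16 + 1406) = -12*5005 = -60060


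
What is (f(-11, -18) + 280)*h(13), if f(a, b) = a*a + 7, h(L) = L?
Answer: 5304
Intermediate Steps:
f(a, b) = 7 + a**2 (f(a, b) = a**2 + 7 = 7 + a**2)
(f(-11, -18) + 280)*h(13) = ((7 + (-11)**2) + 280)*13 = ((7 + 121) + 280)*13 = (128 + 280)*13 = 408*13 = 5304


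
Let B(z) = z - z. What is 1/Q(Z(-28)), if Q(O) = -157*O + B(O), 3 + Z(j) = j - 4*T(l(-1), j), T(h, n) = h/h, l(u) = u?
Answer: 1/5495 ≈ 0.00018198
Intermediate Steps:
T(h, n) = 1
B(z) = 0
Z(j) = -7 + j (Z(j) = -3 + (j - 4*1) = -3 + (j - 4) = -3 + (-4 + j) = -7 + j)
Q(O) = -157*O (Q(O) = -157*O + 0 = -157*O)
1/Q(Z(-28)) = 1/(-157*(-7 - 28)) = 1/(-157*(-35)) = 1/5495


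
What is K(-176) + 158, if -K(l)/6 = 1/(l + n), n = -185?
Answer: 57044/361 ≈ 158.02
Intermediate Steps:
K(l) = -6/(-185 + l) (K(l) = -6/(l - 185) = -6/(-185 + l))
K(-176) + 158 = -6/(-185 - 176) + 158 = -6/(-361) + 158 = -6*(-1/361) + 158 = 6/361 + 158 = 57044/361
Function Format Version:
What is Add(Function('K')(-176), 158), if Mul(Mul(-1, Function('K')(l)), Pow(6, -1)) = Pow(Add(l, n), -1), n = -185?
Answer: Rational(57044, 361) ≈ 158.02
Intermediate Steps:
Function('K')(l) = Mul(-6, Pow(Add(-185, l), -1)) (Function('K')(l) = Mul(-6, Pow(Add(l, -185), -1)) = Mul(-6, Pow(Add(-185, l), -1)))
Add(Function('K')(-176), 158) = Add(Mul(-6, Pow(Add(-185, -176), -1)), 158) = Add(Mul(-6, Pow(-361, -1)), 158) = Add(Mul(-6, Rational(-1, 361)), 158) = Add(Rational(6, 361), 158) = Rational(57044, 361)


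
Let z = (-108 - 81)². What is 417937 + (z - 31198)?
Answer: 422460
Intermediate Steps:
z = 35721 (z = (-189)² = 35721)
417937 + (z - 31198) = 417937 + (35721 - 31198) = 417937 + 4523 = 422460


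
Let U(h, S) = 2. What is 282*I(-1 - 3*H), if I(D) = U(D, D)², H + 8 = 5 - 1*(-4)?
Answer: 1128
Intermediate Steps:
H = 1 (H = -8 + (5 - 1*(-4)) = -8 + (5 + 4) = -8 + 9 = 1)
I(D) = 4 (I(D) = 2² = 4)
282*I(-1 - 3*H) = 282*4 = 1128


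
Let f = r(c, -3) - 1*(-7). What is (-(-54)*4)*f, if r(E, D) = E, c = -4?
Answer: 648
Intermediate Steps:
f = 3 (f = -4 - 1*(-7) = -4 + 7 = 3)
(-(-54)*4)*f = -(-54)*4*3 = -9*(-24)*3 = 216*3 = 648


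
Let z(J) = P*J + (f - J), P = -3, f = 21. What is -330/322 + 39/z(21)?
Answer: -794/483 ≈ -1.6439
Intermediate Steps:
z(J) = 21 - 4*J (z(J) = -3*J + (21 - J) = 21 - 4*J)
-330/322 + 39/z(21) = -330/322 + 39/(21 - 4*21) = -330*1/322 + 39/(21 - 84) = -165/161 + 39/(-63) = -165/161 + 39*(-1/63) = -165/161 - 13/21 = -794/483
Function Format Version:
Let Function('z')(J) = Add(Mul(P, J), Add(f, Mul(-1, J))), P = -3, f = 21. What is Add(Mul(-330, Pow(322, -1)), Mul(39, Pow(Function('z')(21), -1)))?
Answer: Rational(-794, 483) ≈ -1.6439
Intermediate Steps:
Function('z')(J) = Add(21, Mul(-4, J)) (Function('z')(J) = Add(Mul(-3, J), Add(21, Mul(-1, J))) = Add(21, Mul(-4, J)))
Add(Mul(-330, Pow(322, -1)), Mul(39, Pow(Function('z')(21), -1))) = Add(Mul(-330, Pow(322, -1)), Mul(39, Pow(Add(21, Mul(-4, 21)), -1))) = Add(Mul(-330, Rational(1, 322)), Mul(39, Pow(Add(21, -84), -1))) = Add(Rational(-165, 161), Mul(39, Pow(-63, -1))) = Add(Rational(-165, 161), Mul(39, Rational(-1, 63))) = Add(Rational(-165, 161), Rational(-13, 21)) = Rational(-794, 483)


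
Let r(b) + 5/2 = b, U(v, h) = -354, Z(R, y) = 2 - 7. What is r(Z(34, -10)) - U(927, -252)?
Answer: 693/2 ≈ 346.50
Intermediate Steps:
Z(R, y) = -5
r(b) = -5/2 + b
r(Z(34, -10)) - U(927, -252) = (-5/2 - 5) - 1*(-354) = -15/2 + 354 = 693/2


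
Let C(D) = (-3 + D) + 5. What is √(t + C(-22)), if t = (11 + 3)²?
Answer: 4*√11 ≈ 13.266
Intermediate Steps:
C(D) = 2 + D
t = 196 (t = 14² = 196)
√(t + C(-22)) = √(196 + (2 - 22)) = √(196 - 20) = √176 = 4*√11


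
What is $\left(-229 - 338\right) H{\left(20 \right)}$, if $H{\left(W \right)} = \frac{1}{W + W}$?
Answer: $- \frac{567}{40} \approx -14.175$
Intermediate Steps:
$H{\left(W \right)} = \frac{1}{2 W}$
$\left(-229 - 338\right) H{\left(20 \right)} = \left(-229 - 338\right) \frac{1}{2 \cdot 20} = - 567 \cdot \frac{1}{2} \cdot \frac{1}{20} = \left(-567\right) \frac{1}{40} = - \frac{567}{40}$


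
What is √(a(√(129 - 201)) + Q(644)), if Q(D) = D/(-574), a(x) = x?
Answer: √(-1886 + 10086*I*√2)/41 ≈ 1.9284 + 2.2001*I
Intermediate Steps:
Q(D) = -D/574 (Q(D) = D*(-1/574) = -D/574)
√(a(√(129 - 201)) + Q(644)) = √(√(129 - 201) - 1/574*644) = √(√(-72) - 46/41) = √(6*I*√2 - 46/41) = √(-46/41 + 6*I*√2)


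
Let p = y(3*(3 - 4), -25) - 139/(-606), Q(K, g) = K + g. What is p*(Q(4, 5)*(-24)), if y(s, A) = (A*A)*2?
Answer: -27275004/101 ≈ -2.7005e+5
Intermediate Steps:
y(s, A) = 2*A² (y(s, A) = A²*2 = 2*A²)
p = 757639/606 (p = 2*(-25)² - 139/(-606) = 2*625 - 139*(-1/606) = 1250 + 139/606 = 757639/606 ≈ 1250.2)
p*(Q(4, 5)*(-24)) = 757639*((4 + 5)*(-24))/606 = 757639*(9*(-24))/606 = (757639/606)*(-216) = -27275004/101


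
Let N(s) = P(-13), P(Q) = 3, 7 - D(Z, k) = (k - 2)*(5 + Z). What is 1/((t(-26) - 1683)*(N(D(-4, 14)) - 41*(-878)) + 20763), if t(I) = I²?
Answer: -1/36232244 ≈ -2.7600e-8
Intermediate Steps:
D(Z, k) = 7 - (-2 + k)*(5 + Z) (D(Z, k) = 7 - (k - 2)*(5 + Z) = 7 - (-2 + k)*(5 + Z))
N(s) = 3
1/((t(-26) - 1683)*(N(D(-4, 14)) - 41*(-878)) + 20763) = 1/(((-26)² - 1683)*(3 - 41*(-878)) + 20763) = 1/((676 - 1683)*(3 + 35998) + 20763) = 1/(-1007*36001 + 20763) = 1/(-36253007 + 20763) = 1/(-36232244) = -1/36232244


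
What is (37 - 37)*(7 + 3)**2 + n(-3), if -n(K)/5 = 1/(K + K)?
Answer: 5/6 ≈ 0.83333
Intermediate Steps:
n(K) = -5/(2*K) (n(K) = -5/(K + K) = -5*1/(2*K) = -5/(2*K))
(37 - 37)*(7 + 3)**2 + n(-3) = (37 - 37)*(7 + 3)**2 - 5/2/(-3) = 0*10**2 - 5/2*(-1/3) = 0*100 + 5/6 = 0 + 5/6 = 5/6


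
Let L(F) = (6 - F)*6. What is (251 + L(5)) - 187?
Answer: 70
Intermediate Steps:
L(F) = 36 - 6*F
(251 + L(5)) - 187 = (251 + (36 - 6*5)) - 187 = (251 + (36 - 30)) - 187 = (251 + 6) - 187 = 257 - 187 = 70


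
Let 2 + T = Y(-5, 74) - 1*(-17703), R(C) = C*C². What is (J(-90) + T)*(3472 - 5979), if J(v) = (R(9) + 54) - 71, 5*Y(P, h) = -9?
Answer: -230784392/5 ≈ -4.6157e+7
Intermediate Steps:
R(C) = C³
Y(P, h) = -9/5 (Y(P, h) = (⅕)*(-9) = -9/5)
J(v) = 712 (J(v) = (9³ + 54) - 71 = (729 + 54) - 71 = 783 - 71 = 712)
T = 88496/5 (T = -2 + (-9/5 - 1*(-17703)) = -2 + (-9/5 + 17703) = -2 + 88506/5 = 88496/5 ≈ 17699.)
(J(-90) + T)*(3472 - 5979) = (712 + 88496/5)*(3472 - 5979) = (92056/5)*(-2507) = -230784392/5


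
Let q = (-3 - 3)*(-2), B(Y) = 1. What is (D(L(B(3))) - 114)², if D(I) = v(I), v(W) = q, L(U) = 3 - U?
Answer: 10404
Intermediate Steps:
q = 12 (q = -6*(-2) = 12)
v(W) = 12
D(I) = 12
(D(L(B(3))) - 114)² = (12 - 114)² = (-102)² = 10404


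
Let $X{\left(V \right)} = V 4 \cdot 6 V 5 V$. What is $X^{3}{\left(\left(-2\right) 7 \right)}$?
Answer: $-35702288842752000$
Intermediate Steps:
$X{\left(V \right)} = 120 V^{3}$ ($X{\left(V \right)} = V 24 V 5 V = V 120 V V = 120 V^{2} V = 120 V^{3}$)
$X^{3}{\left(\left(-2\right) 7 \right)} = \left(120 \left(\left(-2\right) 7\right)^{3}\right)^{3} = \left(120 \left(-14\right)^{3}\right)^{3} = \left(120 \left(-2744\right)\right)^{3} = \left(-329280\right)^{3} = -35702288842752000$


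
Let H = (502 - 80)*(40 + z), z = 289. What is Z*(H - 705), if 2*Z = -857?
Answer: -118379981/2 ≈ -5.9190e+7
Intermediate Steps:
Z = -857/2 (Z = (1/2)*(-857) = -857/2 ≈ -428.50)
H = 138838 (H = (502 - 80)*(40 + 289) = 422*329 = 138838)
Z*(H - 705) = -857*(138838 - 705)/2 = -857/2*138133 = -118379981/2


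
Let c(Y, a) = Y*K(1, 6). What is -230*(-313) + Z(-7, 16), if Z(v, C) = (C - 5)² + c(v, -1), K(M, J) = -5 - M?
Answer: 72153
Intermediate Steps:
c(Y, a) = -6*Y (c(Y, a) = Y*(-5 - 1*1) = Y*(-5 - 1) = Y*(-6) = -6*Y)
Z(v, C) = (-5 + C)² - 6*v (Z(v, C) = (C - 5)² - 6*v = (-5 + C)² - 6*v)
-230*(-313) + Z(-7, 16) = -230*(-313) + ((-5 + 16)² - 6*(-7)) = 71990 + (11² + 42) = 71990 + (121 + 42) = 71990 + 163 = 72153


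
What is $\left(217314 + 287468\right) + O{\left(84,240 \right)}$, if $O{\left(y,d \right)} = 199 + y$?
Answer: $505065$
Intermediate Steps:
$\left(217314 + 287468\right) + O{\left(84,240 \right)} = \left(217314 + 287468\right) + \left(199 + 84\right) = 504782 + 283 = 505065$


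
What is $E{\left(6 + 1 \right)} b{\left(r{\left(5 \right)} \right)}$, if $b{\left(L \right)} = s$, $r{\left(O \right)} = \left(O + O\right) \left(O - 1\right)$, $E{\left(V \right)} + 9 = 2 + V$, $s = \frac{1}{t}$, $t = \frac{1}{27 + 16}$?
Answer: $0$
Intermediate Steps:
$t = \frac{1}{43} \approx 0.023256$
$s = 43$ ($s = \frac{1}{\frac{1}{43}} = 43$)
$E{\left(V \right)} = -7 + V$ ($E{\left(V \right)} = -9 + \left(2 + V\right) = -7 + V$)
$r{\left(O \right)} = 2 O \left(-1 + O\right)$
$b{\left(L \right)} = 43$
$E{\left(6 + 1 \right)} b{\left(r{\left(5 \right)} \right)} = \left(-7 + \left(6 + 1\right)\right) 43 = \left(-7 + 7\right) 43 = 0 \cdot 43 = 0$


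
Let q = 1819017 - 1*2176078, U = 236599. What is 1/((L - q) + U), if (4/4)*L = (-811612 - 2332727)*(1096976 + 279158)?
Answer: -1/4327031211766 ≈ -2.3111e-13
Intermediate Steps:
L = -4327031805426 (L = (-811612 - 2332727)*(1096976 + 279158) = -3144339*1376134 = -4327031805426)
q = -357061 (q = 1819017 - 2176078 = -357061)
1/((L - q) + U) = 1/((-4327031805426 - 1*(-357061)) + 236599) = 1/((-4327031805426 + 357061) + 236599) = 1/(-4327031448365 + 236599) = 1/(-4327031211766) = -1/4327031211766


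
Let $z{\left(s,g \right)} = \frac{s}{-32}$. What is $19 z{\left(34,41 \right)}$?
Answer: $- \frac{323}{16} \approx -20.188$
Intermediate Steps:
$z{\left(s,g \right)} = - \frac{s}{32}$ ($z{\left(s,g \right)} = s \left(- \frac{1}{32}\right) = - \frac{s}{32}$)
$19 z{\left(34,41 \right)} = 19 \left(\left(- \frac{1}{32}\right) 34\right) = 19 \left(- \frac{17}{16}\right) = - \frac{323}{16}$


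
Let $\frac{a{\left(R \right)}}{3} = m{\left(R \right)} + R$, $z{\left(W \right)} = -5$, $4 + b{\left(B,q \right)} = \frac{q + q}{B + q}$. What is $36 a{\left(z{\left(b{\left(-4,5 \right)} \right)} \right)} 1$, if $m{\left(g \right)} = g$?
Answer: $-1080$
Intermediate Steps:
$b{\left(B,q \right)} = -4 + \frac{2 q}{B + q}$ ($b{\left(B,q \right)} = -4 + \frac{q + q}{B + q} = -4 + \frac{2 q}{B + q}$)
$a{\left(R \right)} = 6 R$ ($a{\left(R \right)} = 3 \left(R + R\right) = 3 \cdot 2 R = 6 R$)
$36 a{\left(z{\left(b{\left(-4,5 \right)} \right)} \right)} 1 = 36 \cdot 6 \left(-5\right) 1 = 36 \left(-30\right) 1 = \left(-1080\right) 1 = -1080$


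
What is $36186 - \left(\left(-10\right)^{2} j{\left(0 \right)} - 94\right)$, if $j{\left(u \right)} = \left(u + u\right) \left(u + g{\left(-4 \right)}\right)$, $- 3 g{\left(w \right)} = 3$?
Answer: $36280$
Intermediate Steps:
$g{\left(w \right)} = -1$ ($g{\left(w \right)} = \left(- \frac{1}{3}\right) 3 = -1$)
$j{\left(u \right)} = 2 u \left(-1 + u\right)$ ($j{\left(u \right)} = \left(u + u\right) \left(u - 1\right) = 2 u \left(-1 + u\right)$)
$36186 - \left(\left(-10\right)^{2} j{\left(0 \right)} - 94\right) = 36186 - \left(\left(-10\right)^{2} \cdot 2 \cdot 0 \left(-1 + 0\right) - 94\right) = 36186 - \left(100 \cdot 2 \cdot 0 \left(-1\right) - 94\right) = 36186 - \left(100 \cdot 0 - 94\right) = 36186 - \left(0 - 94\right) = 36186 - -94 = 36186 + 94 = 36280$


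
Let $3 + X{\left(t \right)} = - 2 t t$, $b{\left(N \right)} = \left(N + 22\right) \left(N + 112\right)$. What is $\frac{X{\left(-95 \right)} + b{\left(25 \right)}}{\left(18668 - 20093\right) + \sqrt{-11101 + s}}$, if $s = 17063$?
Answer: $\frac{16549950}{2024663} + \frac{11614 \sqrt{5962}}{2024663} \approx 8.6171$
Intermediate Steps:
$b{\left(N \right)} = \left(22 + N\right) \left(112 + N\right)$
$X{\left(t \right)} = -3 - 2 t^{2}$ ($X{\left(t \right)} = -3 + - 2 t t = -3 - 2 t^{2}$)
$\frac{X{\left(-95 \right)} + b{\left(25 \right)}}{\left(18668 - 20093\right) + \sqrt{-11101 + s}} = \frac{\left(-3 - 2 \left(-95\right)^{2}\right) + \left(2464 + 25^{2} + 134 \cdot 25\right)}{\left(18668 - 20093\right) + \sqrt{-11101 + 17063}} = \frac{\left(-3 - 18050\right) + \left(2464 + 625 + 3350\right)}{\left(18668 - 20093\right) + \sqrt{5962}} = \frac{\left(-3 - 18050\right) + 6439}{-1425 + \sqrt{5962}} = \frac{-18053 + 6439}{-1425 + \sqrt{5962}} = - \frac{11614}{-1425 + \sqrt{5962}}$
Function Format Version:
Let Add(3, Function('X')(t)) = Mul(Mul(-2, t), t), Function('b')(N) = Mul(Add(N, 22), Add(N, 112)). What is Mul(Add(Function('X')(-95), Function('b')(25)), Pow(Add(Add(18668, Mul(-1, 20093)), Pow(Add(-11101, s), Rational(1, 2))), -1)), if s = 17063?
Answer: Add(Rational(16549950, 2024663), Mul(Rational(11614, 2024663), Pow(5962, Rational(1, 2)))) ≈ 8.6171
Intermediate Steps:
Function('b')(N) = Mul(Add(22, N), Add(112, N))
Function('X')(t) = Add(-3, Mul(-2, Pow(t, 2))) (Function('X')(t) = Add(-3, Mul(Mul(-2, t), t)) = Add(-3, Mul(-2, Pow(t, 2))))
Mul(Add(Function('X')(-95), Function('b')(25)), Pow(Add(Add(18668, Mul(-1, 20093)), Pow(Add(-11101, s), Rational(1, 2))), -1)) = Mul(Add(Add(-3, Mul(-2, Pow(-95, 2))), Add(2464, Pow(25, 2), Mul(134, 25))), Pow(Add(Add(18668, Mul(-1, 20093)), Pow(Add(-11101, 17063), Rational(1, 2))), -1)) = Mul(Add(Add(-3, Mul(-2, 9025)), Add(2464, 625, 3350)), Pow(Add(Add(18668, -20093), Pow(5962, Rational(1, 2))), -1)) = Mul(Add(Add(-3, -18050), 6439), Pow(Add(-1425, Pow(5962, Rational(1, 2))), -1)) = Mul(Add(-18053, 6439), Pow(Add(-1425, Pow(5962, Rational(1, 2))), -1)) = Mul(-11614, Pow(Add(-1425, Pow(5962, Rational(1, 2))), -1))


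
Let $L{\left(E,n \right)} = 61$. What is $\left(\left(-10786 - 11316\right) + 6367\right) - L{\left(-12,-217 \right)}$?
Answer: $-15796$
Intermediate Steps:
$\left(\left(-10786 - 11316\right) + 6367\right) - L{\left(-12,-217 \right)} = \left(\left(-10786 - 11316\right) + 6367\right) - 61 = \left(-22102 + 6367\right) - 61 = -15735 - 61 = -15796$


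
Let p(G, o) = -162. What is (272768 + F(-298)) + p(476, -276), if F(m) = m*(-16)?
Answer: 277374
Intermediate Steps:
F(m) = -16*m
(272768 + F(-298)) + p(476, -276) = (272768 - 16*(-298)) - 162 = (272768 + 4768) - 162 = 277536 - 162 = 277374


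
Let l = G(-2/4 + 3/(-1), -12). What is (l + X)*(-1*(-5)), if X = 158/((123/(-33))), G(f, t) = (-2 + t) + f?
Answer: -24555/82 ≈ -299.45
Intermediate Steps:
G(f, t) = -2 + f + t
l = -35/2 (l = -2 + (-2/4 + 3/(-1)) - 12 = -2 + (-2*1/4 + 3*(-1)) - 12 = -2 + (-1/2 - 3) - 12 = -2 - 7/2 - 12 = -35/2 ≈ -17.500)
X = -1738/41 (X = 158/((123*(-1/33))) = 158/(-41/11) = 158*(-11/41) = -1738/41 ≈ -42.390)
(l + X)*(-1*(-5)) = (-35/2 - 1738/41)*(-1*(-5)) = -4911/82*5 = -24555/82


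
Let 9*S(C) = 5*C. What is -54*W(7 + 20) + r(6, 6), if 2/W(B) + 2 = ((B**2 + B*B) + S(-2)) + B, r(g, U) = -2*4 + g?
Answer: -27646/13337 ≈ -2.0729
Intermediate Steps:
S(C) = 5*C/9 (S(C) = (5*C)/9 = 5*C/9)
r(g, U) = -8 + g
W(B) = 2/(-28/9 + B + 2*B**2) (W(B) = 2/(-2 + (((B**2 + B*B) + (5/9)*(-2)) + B)) = 2/(-2 + (((B**2 + B**2) - 10/9) + B)) = 2/(-2 + ((2*B**2 - 10/9) + B)) = 2/(-2 + ((-10/9 + 2*B**2) + B)) = 2/(-2 + (-10/9 + B + 2*B**2)) = 2/(-28/9 + B + 2*B**2))
-54*W(7 + 20) + r(6, 6) = -972/(-28 + 9*(7 + 20) + 18*(7 + 20)**2) + (-8 + 6) = -972/(-28 + 9*27 + 18*27**2) - 2 = -972/(-28 + 243 + 18*729) - 2 = -972/(-28 + 243 + 13122) - 2 = -972/13337 - 2 = -27646/13337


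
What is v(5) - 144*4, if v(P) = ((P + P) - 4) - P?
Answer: -575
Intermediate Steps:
v(P) = -4 + P (v(P) = (2*P - 4) - P = (-4 + 2*P) - P = -4 + P)
v(5) - 144*4 = (-4 + 5) - 144*4 = 1 - 576 = -575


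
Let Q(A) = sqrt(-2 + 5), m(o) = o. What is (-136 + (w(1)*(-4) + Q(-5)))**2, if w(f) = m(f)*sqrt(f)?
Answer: (-140 + sqrt(3))**2 ≈ 19118.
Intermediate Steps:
Q(A) = sqrt(3)
w(f) = f**(3/2) (w(f) = f*sqrt(f) = f**(3/2))
(-136 + (w(1)*(-4) + Q(-5)))**2 = (-136 + (1**(3/2)*(-4) + sqrt(3)))**2 = (-136 + (1*(-4) + sqrt(3)))**2 = (-136 + (-4 + sqrt(3)))**2 = (-140 + sqrt(3))**2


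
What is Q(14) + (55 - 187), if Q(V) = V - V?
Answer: -132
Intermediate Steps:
Q(V) = 0
Q(14) + (55 - 187) = 0 + (55 - 187) = 0 - 132 = -132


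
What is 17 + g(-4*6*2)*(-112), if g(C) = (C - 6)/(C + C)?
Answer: -46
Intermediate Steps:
g(C) = (-6 + C)/(2*C) (g(C) = (-6 + C)/((2*C)) = (-6 + C)*(1/(2*C)) = (-6 + C)/(2*C))
17 + g(-4*6*2)*(-112) = 17 + ((-6 - 4*6*2)/(2*((-4*6*2))))*(-112) = 17 + ((-6 - 24*2)/(2*((-24*2))))*(-112) = 17 + ((1/2)*(-6 - 48)/(-48))*(-112) = 17 + ((1/2)*(-1/48)*(-54))*(-112) = 17 + (9/16)*(-112) = 17 - 63 = -46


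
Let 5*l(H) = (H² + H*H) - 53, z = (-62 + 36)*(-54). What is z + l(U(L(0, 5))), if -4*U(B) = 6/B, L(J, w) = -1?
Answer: 13943/10 ≈ 1394.3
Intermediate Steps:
U(B) = -3/(2*B)
z = 1404 (z = -26*(-54) = 1404)
l(H) = -53/5 + 2*H²/5 (l(H) = ((H² + H*H) - 53)/5 = ((H² + H²) - 53)/5 = (2*H² - 53)/5 = (-53 + 2*H²)/5 = -53/5 + 2*H²/5)
z + l(U(L(0, 5))) = 1404 + (-53/5 + 2*(-3/2/(-1))²/5) = 1404 + (-53/5 + 2*(-3/2*(-1))²/5) = 1404 + (-53/5 + 2*(3/2)²/5) = 1404 + (-53/5 + (⅖)*(9/4)) = 1404 + (-53/5 + 9/10) = 1404 - 97/10 = 13943/10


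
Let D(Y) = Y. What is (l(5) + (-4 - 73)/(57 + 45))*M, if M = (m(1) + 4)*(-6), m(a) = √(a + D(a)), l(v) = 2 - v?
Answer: 1532/17 + 383*√2/17 ≈ 121.98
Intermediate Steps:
m(a) = √2*√a (m(a) = √(a + a) = √(2*a) = √2*√a)
M = -24 - 6*√2 (M = (√2*√1 + 4)*(-6) = (√2*1 + 4)*(-6) = (√2 + 4)*(-6) = (4 + √2)*(-6) = -24 - 6*√2 ≈ -32.485)
(l(5) + (-4 - 73)/(57 + 45))*M = ((2 - 1*5) + (-4 - 73)/(57 + 45))*(-24 - 6*√2) = ((2 - 5) - 77/102)*(-24 - 6*√2) = (-3 - 77*1/102)*(-24 - 6*√2) = (-3 - 77/102)*(-24 - 6*√2) = -383*(-24 - 6*√2)/102 = 1532/17 + 383*√2/17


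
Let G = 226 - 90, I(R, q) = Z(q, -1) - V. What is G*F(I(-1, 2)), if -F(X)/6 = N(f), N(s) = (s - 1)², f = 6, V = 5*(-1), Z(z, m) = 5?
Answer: -20400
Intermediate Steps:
V = -5
I(R, q) = 10 (I(R, q) = 5 - 1*(-5) = 5 + 5 = 10)
N(s) = (-1 + s)²
F(X) = -150 (F(X) = -6*(-1 + 6)² = -6*5² = -6*25 = -150)
G = 136
G*F(I(-1, 2)) = 136*(-150) = -20400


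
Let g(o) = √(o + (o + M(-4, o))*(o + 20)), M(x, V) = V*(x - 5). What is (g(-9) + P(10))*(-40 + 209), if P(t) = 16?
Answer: 2704 + 507*√87 ≈ 7433.0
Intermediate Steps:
M(x, V) = V*(-5 + x)
g(o) = √(o - 8*o*(20 + o)) (g(o) = √(o + (o + o*(-5 - 4))*(o + 20)) = √(o + (o + o*(-9))*(20 + o)) = √(o + (o - 9*o)*(20 + o)) = √(o + (-8*o)*(20 + o)) = √(o - 8*o*(20 + o)))
(g(-9) + P(10))*(-40 + 209) = (√(-9*(-159 - 8*(-9))) + 16)*(-40 + 209) = (√(-9*(-159 + 72)) + 16)*169 = (√(-9*(-87)) + 16)*169 = (√783 + 16)*169 = (3*√87 + 16)*169 = (16 + 3*√87)*169 = 2704 + 507*√87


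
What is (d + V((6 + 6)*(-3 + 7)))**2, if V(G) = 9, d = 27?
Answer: 1296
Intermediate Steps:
(d + V((6 + 6)*(-3 + 7)))**2 = (27 + 9)**2 = 36**2 = 1296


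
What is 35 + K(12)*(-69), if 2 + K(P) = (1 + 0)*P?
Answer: -655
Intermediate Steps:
K(P) = -2 + P (K(P) = -2 + (1 + 0)*P = -2 + 1*P = -2 + P)
35 + K(12)*(-69) = 35 + (-2 + 12)*(-69) = 35 + 10*(-69) = 35 - 690 = -655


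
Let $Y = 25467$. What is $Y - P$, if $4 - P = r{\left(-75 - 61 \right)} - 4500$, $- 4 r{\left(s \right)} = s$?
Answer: $20997$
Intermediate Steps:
$r{\left(s \right)} = - \frac{s}{4}$
$P = 4470$ ($P = 4 - \left(- \frac{-75 - 61}{4} - 4500\right) = 4 - \left(\left(- \frac{1}{4}\right) \left(-136\right) - 4500\right) = 4 - \left(34 - 4500\right) = 4 - -4466 = 4 + 4466 = 4470$)
$Y - P = 25467 - 4470 = 20997$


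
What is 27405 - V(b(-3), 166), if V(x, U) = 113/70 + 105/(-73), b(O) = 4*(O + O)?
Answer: 140038651/5110 ≈ 27405.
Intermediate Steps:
b(O) = 8*O (b(O) = 4*(2*O) = 8*O)
V(x, U) = 899/5110 (V(x, U) = 113*(1/70) + 105*(-1/73) = 113/70 - 105/73 = 899/5110)
27405 - V(b(-3), 166) = 27405 - 1*899/5110 = 27405 - 899/5110 = 140038651/5110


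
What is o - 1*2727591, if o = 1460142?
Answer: -1267449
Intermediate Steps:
o - 1*2727591 = 1460142 - 1*2727591 = 1460142 - 2727591 = -1267449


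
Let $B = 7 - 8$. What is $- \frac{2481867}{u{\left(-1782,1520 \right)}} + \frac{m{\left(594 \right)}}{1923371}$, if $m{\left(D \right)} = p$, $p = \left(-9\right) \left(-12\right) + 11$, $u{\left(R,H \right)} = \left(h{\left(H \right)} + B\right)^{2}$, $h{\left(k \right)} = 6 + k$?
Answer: $- \frac{4773274264282}{4473039681875} \approx -1.0671$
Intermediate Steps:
$B = -1$
$u{\left(R,H \right)} = \left(5 + H\right)^{2}$ ($u{\left(R,H \right)} = \left(\left(6 + H\right) - 1\right)^{2} = \left(5 + H\right)^{2}$)
$p = 119$ ($p = 108 + 11 = 119$)
$m{\left(D \right)} = 119$
$- \frac{2481867}{u{\left(-1782,1520 \right)}} + \frac{m{\left(594 \right)}}{1923371} = - \frac{2481867}{\left(5 + 1520\right)^{2}} + \frac{119}{1923371} = - \frac{2481867}{1525^{2}} + 119 \cdot \frac{1}{1923371} = - \frac{2481867}{2325625} + \frac{119}{1923371} = - \frac{4773274264282}{4473039681875}$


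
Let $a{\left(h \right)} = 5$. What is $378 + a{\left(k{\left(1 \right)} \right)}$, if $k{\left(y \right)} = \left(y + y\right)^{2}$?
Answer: $383$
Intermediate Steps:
$k{\left(y \right)} = 4 y^{2}$ ($k{\left(y \right)} = \left(2 y\right)^{2} = 4 y^{2}$)
$378 + a{\left(k{\left(1 \right)} \right)} = 378 + 5 = 383$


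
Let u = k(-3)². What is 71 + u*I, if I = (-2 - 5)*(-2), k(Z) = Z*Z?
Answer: 1205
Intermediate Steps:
k(Z) = Z²
I = 14 (I = -7*(-2) = 14)
u = 81 (u = ((-3)²)² = 9² = 81)
71 + u*I = 71 + 81*14 = 71 + 1134 = 1205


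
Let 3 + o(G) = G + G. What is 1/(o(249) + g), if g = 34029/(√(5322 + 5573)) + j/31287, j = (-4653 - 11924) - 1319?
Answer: 5273004487030185/1473608840154667766 - 33310183960701*√10895/1473608840154667766 ≈ 0.0012189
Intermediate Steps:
o(G) = -3 + 2*G (o(G) = -3 + (G + G) = -3 + 2*G)
j = -17896 (j = -16577 - 1319 = -17896)
g = -17896/31287 + 34029*√10895/10895 (g = 34029/(√(5322 + 5573)) - 17896/31287 = 34029/(√10895) - 17896*1/31287 = 34029*(√10895/10895) - 17896/31287 = 34029*√10895/10895 - 17896/31287 = -17896/31287 + 34029*√10895/10895 ≈ 325.44)
1/(o(249) + g) = 1/((-3 + 2*249) + (-17896/31287 + 34029*√10895/10895)) = 1/((-3 + 498) + (-17896/31287 + 34029*√10895/10895)) = 1/(495 + (-17896/31287 + 34029*√10895/10895)) = 1/(15469169/31287 + 34029*√10895/10895)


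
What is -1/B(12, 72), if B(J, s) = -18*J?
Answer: 1/216 ≈ 0.0046296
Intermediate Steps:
-1/B(12, 72) = -1/(-18*12) = -1/(-216) = -1/216*(-1) = 1/216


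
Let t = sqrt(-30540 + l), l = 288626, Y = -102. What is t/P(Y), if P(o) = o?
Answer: -sqrt(258086)/102 ≈ -4.9806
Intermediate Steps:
t = sqrt(258086) (t = sqrt(-30540 + 288626) = sqrt(258086) ≈ 508.02)
t/P(Y) = sqrt(258086)/(-102) = sqrt(258086)*(-1/102) = -sqrt(258086)/102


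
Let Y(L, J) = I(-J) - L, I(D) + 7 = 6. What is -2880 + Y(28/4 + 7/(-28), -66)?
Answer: -11551/4 ≈ -2887.8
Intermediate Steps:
I(D) = -1 (I(D) = -7 + 6 = -1)
Y(L, J) = -1 - L
-2880 + Y(28/4 + 7/(-28), -66) = -2880 + (-1 - (28/4 + 7/(-28))) = -2880 + (-1 - (28*(¼) + 7*(-1/28))) = -2880 + (-1 - (7 - ¼)) = -2880 + (-1 - 1*27/4) = -2880 + (-1 - 27/4) = -2880 - 31/4 = -11551/4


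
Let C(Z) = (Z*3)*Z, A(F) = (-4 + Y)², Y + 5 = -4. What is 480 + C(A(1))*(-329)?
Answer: -28189227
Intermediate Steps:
Y = -9 (Y = -5 - 4 = -9)
A(F) = 169 (A(F) = (-4 - 9)² = (-13)² = 169)
C(Z) = 3*Z² (C(Z) = (3*Z)*Z = 3*Z²)
480 + C(A(1))*(-329) = 480 + (3*169²)*(-329) = 480 + (3*28561)*(-329) = 480 + 85683*(-329) = 480 - 28189707 = -28189227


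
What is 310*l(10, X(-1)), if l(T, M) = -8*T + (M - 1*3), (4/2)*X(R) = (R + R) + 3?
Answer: -25575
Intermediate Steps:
X(R) = 3/2 + R (X(R) = ((R + R) + 3)/2 = (2*R + 3)/2 = (3 + 2*R)/2 = 3/2 + R)
l(T, M) = -3 + M - 8*T (l(T, M) = -8*T + (M - 3) = -8*T + (-3 + M) = -3 + M - 8*T)
310*l(10, X(-1)) = 310*(-3 + (3/2 - 1) - 8*10) = 310*(-3 + ½ - 80) = 310*(-165/2) = -25575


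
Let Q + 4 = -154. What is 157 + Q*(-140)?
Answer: 22277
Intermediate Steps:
Q = -158 (Q = -4 - 154 = -158)
157 + Q*(-140) = 157 - 158*(-140) = 157 + 22120 = 22277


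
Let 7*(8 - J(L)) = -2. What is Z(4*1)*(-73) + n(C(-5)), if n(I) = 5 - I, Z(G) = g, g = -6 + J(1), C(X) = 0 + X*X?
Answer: -1308/7 ≈ -186.86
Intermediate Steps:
J(L) = 58/7 (J(L) = 8 - 1/7*(-2) = 8 + 2/7 = 58/7)
C(X) = X**2 (C(X) = 0 + X**2 = X**2)
g = 16/7 (g = -6 + 58/7 = 16/7 ≈ 2.2857)
Z(G) = 16/7
Z(4*1)*(-73) + n(C(-5)) = (16/7)*(-73) + (5 - 1*(-5)**2) = -1168/7 + (5 - 1*25) = -1168/7 + (5 - 25) = -1168/7 - 20 = -1308/7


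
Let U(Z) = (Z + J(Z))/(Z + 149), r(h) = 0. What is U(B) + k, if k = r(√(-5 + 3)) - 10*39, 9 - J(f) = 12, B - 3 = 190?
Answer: -3505/9 ≈ -389.44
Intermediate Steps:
B = 193 (B = 3 + 190 = 193)
J(f) = -3 (J(f) = 9 - 1*12 = 9 - 12 = -3)
U(Z) = (-3 + Z)/(149 + Z) (U(Z) = (Z - 3)/(Z + 149) = (-3 + Z)/(149 + Z))
k = -390 (k = 0 - 10*39 = 0 - 390 = -390)
U(B) + k = (-3 + 193)/(149 + 193) - 390 = 190/342 - 390 = (1/342)*190 - 390 = 5/9 - 390 = -3505/9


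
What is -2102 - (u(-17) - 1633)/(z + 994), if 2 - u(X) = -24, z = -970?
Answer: -48841/24 ≈ -2035.0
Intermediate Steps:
u(X) = 26 (u(X) = 2 - 1*(-24) = 2 + 24 = 26)
-2102 - (u(-17) - 1633)/(z + 994) = -2102 - (26 - 1633)/(-970 + 994) = -2102 - (-1607)/24 = -2102 - 1*(-1607/24) = -2102 + 1607/24 = -48841/24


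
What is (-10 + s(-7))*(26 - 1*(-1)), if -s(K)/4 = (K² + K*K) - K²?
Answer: -5562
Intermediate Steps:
s(K) = -4*K² (s(K) = -4*((K² + K*K) - K²) = -4*((K² + K²) - K²) = -4*(2*K² - K²) = -4*K²)
(-10 + s(-7))*(26 - 1*(-1)) = (-10 - 4*(-7)²)*(26 - 1*(-1)) = (-10 - 4*49)*(26 + 1) = (-10 - 196)*27 = -206*27 = -5562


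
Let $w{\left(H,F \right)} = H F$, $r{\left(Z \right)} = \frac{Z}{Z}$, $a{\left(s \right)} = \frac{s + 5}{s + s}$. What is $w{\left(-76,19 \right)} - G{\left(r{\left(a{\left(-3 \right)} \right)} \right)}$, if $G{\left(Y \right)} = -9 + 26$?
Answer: $-1461$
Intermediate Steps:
$a{\left(s \right)} = \frac{5 + s}{2 s}$
$r{\left(Z \right)} = 1$
$G{\left(Y \right)} = 17$
$w{\left(H,F \right)} = F H$
$w{\left(-76,19 \right)} - G{\left(r{\left(a{\left(-3 \right)} \right)} \right)} = 19 \left(-76\right) - 17 = -1444 - 17 = -1461$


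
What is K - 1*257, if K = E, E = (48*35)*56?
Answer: 93823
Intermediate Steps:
E = 94080 (E = 1680*56 = 94080)
K = 94080
K - 1*257 = 94080 - 1*257 = 94080 - 257 = 93823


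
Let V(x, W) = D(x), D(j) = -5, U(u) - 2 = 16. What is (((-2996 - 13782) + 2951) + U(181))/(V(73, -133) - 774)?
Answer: 13809/779 ≈ 17.727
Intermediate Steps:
U(u) = 18 (U(u) = 2 + 16 = 18)
V(x, W) = -5
(((-2996 - 13782) + 2951) + U(181))/(V(73, -133) - 774) = (((-2996 - 13782) + 2951) + 18)/(-5 - 774) = ((-16778 + 2951) + 18)/(-779) = (-13827 + 18)*(-1/779) = -13809*(-1/779) = 13809/779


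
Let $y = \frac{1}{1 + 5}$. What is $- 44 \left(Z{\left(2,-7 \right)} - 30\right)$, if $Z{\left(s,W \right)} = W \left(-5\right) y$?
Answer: $\frac{3190}{3} \approx 1063.3$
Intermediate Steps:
$y = \frac{1}{6} \approx 0.16667$
$Z{\left(s,W \right)} = - \frac{5 W}{6}$ ($Z{\left(s,W \right)} = W \left(-5\right) \frac{1}{6} = - 5 W \frac{1}{6} = - \frac{5 W}{6}$)
$- 44 \left(Z{\left(2,-7 \right)} - 30\right) = - 44 \left(\left(- \frac{5}{6}\right) \left(-7\right) - 30\right) = - 44 \left(\frac{35}{6} - 30\right) = \left(-44\right) \left(- \frac{145}{6}\right) = \frac{3190}{3}$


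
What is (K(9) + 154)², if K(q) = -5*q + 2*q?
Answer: 16129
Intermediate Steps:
K(q) = -3*q
(K(9) + 154)² = (-3*9 + 154)² = (-27 + 154)² = 127² = 16129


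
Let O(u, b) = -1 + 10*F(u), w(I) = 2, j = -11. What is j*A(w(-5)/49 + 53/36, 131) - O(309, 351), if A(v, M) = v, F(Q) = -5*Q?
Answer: 27226205/1764 ≈ 15434.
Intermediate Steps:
O(u, b) = -1 - 50*u (O(u, b) = -1 + 10*(-5*u) = -1 - 50*u)
j*A(w(-5)/49 + 53/36, 131) - O(309, 351) = -11*(2/49 + 53/36) - (-1 - 50*309) = -11*(2*(1/49) + 53*(1/36)) - (-1 - 15450) = -11*(2/49 + 53/36) - 1*(-15451) = -11*2669/1764 + 15451 = -29359/1764 + 15451 = 27226205/1764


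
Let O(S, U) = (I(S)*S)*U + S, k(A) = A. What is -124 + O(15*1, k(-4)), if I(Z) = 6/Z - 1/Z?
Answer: -129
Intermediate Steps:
I(Z) = 5/Z
O(S, U) = S + 5*U (O(S, U) = ((5/S)*S)*U + S = 5*U + S = S + 5*U)
-124 + O(15*1, k(-4)) = -124 + (15*1 + 5*(-4)) = -124 + (15 - 20) = -124 - 5 = -129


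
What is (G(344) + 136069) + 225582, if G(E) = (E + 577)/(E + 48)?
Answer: 141768113/392 ≈ 3.6165e+5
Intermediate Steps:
G(E) = (577 + E)/(48 + E)
(G(344) + 136069) + 225582 = ((577 + 344)/(48 + 344) + 136069) + 225582 = (921/392 + 136069) + 225582 = 53339969/392 + 225582 = 141768113/392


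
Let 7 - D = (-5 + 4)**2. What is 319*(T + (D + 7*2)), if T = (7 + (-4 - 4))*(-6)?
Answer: 8294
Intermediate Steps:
D = 6 (D = 7 - (-5 + 4)**2 = 7 - 1*(-1)**2 = 7 - 1*1 = 7 - 1 = 6)
T = 6 (T = (7 - 8)*(-6) = -1*(-6) = 6)
319*(T + (D + 7*2)) = 319*(6 + (6 + 7*2)) = 319*(6 + (6 + 14)) = 319*(6 + 20) = 319*26 = 8294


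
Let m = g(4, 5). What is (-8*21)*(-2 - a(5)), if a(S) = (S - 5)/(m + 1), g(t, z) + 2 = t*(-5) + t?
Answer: 336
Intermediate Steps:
g(t, z) = -2 - 4*t (g(t, z) = -2 + (t*(-5) + t) = -2 + (-5*t + t) = -2 - 4*t)
m = -18 (m = -2 - 4*4 = -2 - 16 = -18)
a(S) = 5/17 - S/17 (a(S) = (S - 5)/(-18 + 1) = (-5 + S)/(-17) = (-5 + S)*(-1/17) = 5/17 - S/17)
(-8*21)*(-2 - a(5)) = (-8*21)*(-2 - (5/17 - 1/17*5)) = -168*(-2 - (5/17 - 5/17)) = -168*(-2 - 1*0) = -168*(-2 + 0) = -168*(-2) = 336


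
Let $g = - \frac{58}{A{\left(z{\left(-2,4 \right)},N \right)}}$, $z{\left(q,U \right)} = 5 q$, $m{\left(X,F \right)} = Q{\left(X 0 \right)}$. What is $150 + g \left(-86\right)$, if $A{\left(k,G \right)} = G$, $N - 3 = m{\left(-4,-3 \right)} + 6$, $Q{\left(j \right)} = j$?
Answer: $\frac{6338}{9} \approx 704.22$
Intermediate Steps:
$m{\left(X,F \right)} = 0$ ($m{\left(X,F \right)} = X 0 = 0$)
$N = 9$ ($N = 3 + \left(0 + 6\right) = 3 + 6 = 9$)
$g = - \frac{58}{9} \approx -6.4444$
$150 + g \left(-86\right) = 150 - - \frac{4988}{9} = 150 + \frac{4988}{9} = \frac{6338}{9}$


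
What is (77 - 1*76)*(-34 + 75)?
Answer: 41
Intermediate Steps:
(77 - 1*76)*(-34 + 75) = (77 - 76)*41 = 1*41 = 41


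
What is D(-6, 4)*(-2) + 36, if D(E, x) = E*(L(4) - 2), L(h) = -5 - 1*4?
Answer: -96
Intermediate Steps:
L(h) = -9 (L(h) = -5 - 4 = -9)
D(E, x) = -11*E (D(E, x) = E*(-9 - 2) = E*(-11) = -11*E)
D(-6, 4)*(-2) + 36 = -11*(-6)*(-2) + 36 = 66*(-2) + 36 = -132 + 36 = -96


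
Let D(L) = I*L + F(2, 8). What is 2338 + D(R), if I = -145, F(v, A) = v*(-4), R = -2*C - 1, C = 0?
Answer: 2475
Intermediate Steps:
R = -1 (R = -2*0 - 1 = 0 - 1 = -1)
F(v, A) = -4*v
D(L) = -8 - 145*L (D(L) = -145*L - 4*2 = -145*L - 8 = -8 - 145*L)
2338 + D(R) = 2338 + (-8 - 145*(-1)) = 2338 + (-8 + 145) = 2338 + 137 = 2475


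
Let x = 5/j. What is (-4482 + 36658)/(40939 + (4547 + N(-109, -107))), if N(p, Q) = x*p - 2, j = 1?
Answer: 32176/44939 ≈ 0.71599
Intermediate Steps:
x = 5 (x = 5/1 = 5*1 = 5)
N(p, Q) = -2 + 5*p (N(p, Q) = 5*p - 2 = -2 + 5*p)
(-4482 + 36658)/(40939 + (4547 + N(-109, -107))) = (-4482 + 36658)/(40939 + (4547 + (-2 + 5*(-109)))) = 32176/(40939 + (4547 + (-2 - 545))) = 32176/(40939 + (4547 - 547)) = 32176/(40939 + 4000) = 32176/44939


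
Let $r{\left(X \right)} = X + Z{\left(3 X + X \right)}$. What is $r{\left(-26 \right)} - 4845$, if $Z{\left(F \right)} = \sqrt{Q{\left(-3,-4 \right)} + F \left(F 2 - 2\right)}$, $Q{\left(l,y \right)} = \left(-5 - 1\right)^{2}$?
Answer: $-4871 + 2 \sqrt{5469} \approx -4723.1$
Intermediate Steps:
$Q{\left(l,y \right)} = 36$ ($Q{\left(l,y \right)} = \left(-6\right)^{2} = 36$)
$Z{\left(F \right)} = \sqrt{36 + F \left(-2 + 2 F\right)}$ ($Z{\left(F \right)} = \sqrt{36 + F \left(F 2 - 2\right)} = \sqrt{36 + F \left(2 F - 2\right)} = \sqrt{36 + F \left(-2 + 2 F\right)}$)
$r{\left(X \right)} = X + \sqrt{36 - 8 X + 32 X^{2}}$ ($r{\left(X \right)} = X + \sqrt{36 - 2 \left(3 X + X\right) + 2 \left(3 X + X\right)^{2}} = X + \sqrt{36 - 2 \cdot 4 X + 2 \left(4 X\right)^{2}} = X + \sqrt{36 - 8 X + 2 \cdot 16 X^{2}} = X + \sqrt{36 - 8 X + 32 X^{2}}$)
$r{\left(-26 \right)} - 4845 = \left(-26 + 2 \sqrt{9 - -52 + 8 \left(-26\right)^{2}}\right) - 4845 = \left(-26 + 2 \sqrt{9 + 52 + 8 \cdot 676}\right) - 4845 = \left(-26 + 2 \sqrt{9 + 52 + 5408}\right) - 4845 = \left(-26 + 2 \sqrt{5469}\right) - 4845 = -4871 + 2 \sqrt{5469}$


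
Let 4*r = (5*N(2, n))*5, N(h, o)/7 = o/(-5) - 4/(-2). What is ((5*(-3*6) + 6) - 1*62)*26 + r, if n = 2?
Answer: -3726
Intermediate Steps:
N(h, o) = 14 - 7*o/5 (N(h, o) = 7*(o/(-5) - 4/(-2)) = 7*(o*(-⅕) - 4*(-½)) = 7*(-o/5 + 2) = 7*(2 - o/5) = 14 - 7*o/5)
r = 70 (r = ((5*(14 - 7/5*2))*5)/4 = ((5*(14 - 14/5))*5)/4 = ((5*(56/5))*5)/4 = (56*5)/4 = (¼)*280 = 70)
((5*(-3*6) + 6) - 1*62)*26 + r = ((5*(-3*6) + 6) - 1*62)*26 + 70 = ((5*(-18) + 6) - 62)*26 + 70 = ((-90 + 6) - 62)*26 + 70 = (-84 - 62)*26 + 70 = -146*26 + 70 = -3796 + 70 = -3726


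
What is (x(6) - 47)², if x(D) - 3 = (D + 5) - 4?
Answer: 1369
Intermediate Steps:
x(D) = 4 + D (x(D) = 3 + ((D + 5) - 4) = 3 + ((5 + D) - 4) = 3 + (1 + D) = 4 + D)
(x(6) - 47)² = ((4 + 6) - 47)² = (10 - 47)² = (-37)² = 1369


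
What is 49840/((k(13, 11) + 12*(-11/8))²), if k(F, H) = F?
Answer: 28480/7 ≈ 4068.6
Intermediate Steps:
49840/((k(13, 11) + 12*(-11/8))²) = 49840/((13 + 12*(-11/8))²) = 49840/((13 - 33/2)²) = 49840/((-7/2)²) = 49840/(49/4) = 49840*(4/49) = 28480/7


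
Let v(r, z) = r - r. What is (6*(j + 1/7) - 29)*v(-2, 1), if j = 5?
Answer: 0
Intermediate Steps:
v(r, z) = 0
(6*(j + 1/7) - 29)*v(-2, 1) = (6*(5 + 1/7) - 29)*0 = (6*(5 + ⅐) - 29)*0 = (6*(36/7) - 29)*0 = (216/7 - 29)*0 = (13/7)*0 = 0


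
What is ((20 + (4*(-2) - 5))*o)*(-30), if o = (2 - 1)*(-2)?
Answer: 420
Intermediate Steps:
o = -2 (o = 1*(-2) = -2)
((20 + (4*(-2) - 5))*o)*(-30) = ((20 + (4*(-2) - 5))*(-2))*(-30) = ((20 + (-8 - 5))*(-2))*(-30) = ((20 - 13)*(-2))*(-30) = (7*(-2))*(-30) = -14*(-30) = 420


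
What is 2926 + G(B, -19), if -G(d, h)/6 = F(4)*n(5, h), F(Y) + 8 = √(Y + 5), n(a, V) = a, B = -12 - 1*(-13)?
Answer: 3076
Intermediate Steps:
B = 1 (B = -12 + 13 = 1)
F(Y) = -8 + √(5 + Y) (F(Y) = -8 + √(Y + 5) = -8 + √(5 + Y))
G(d, h) = 150 (G(d, h) = -6*(-8 + √(5 + 4))*5 = -6*(-8 + √9)*5 = -6*(-8 + 3)*5 = -(-30)*5 = -6*(-25) = 150)
2926 + G(B, -19) = 2926 + 150 = 3076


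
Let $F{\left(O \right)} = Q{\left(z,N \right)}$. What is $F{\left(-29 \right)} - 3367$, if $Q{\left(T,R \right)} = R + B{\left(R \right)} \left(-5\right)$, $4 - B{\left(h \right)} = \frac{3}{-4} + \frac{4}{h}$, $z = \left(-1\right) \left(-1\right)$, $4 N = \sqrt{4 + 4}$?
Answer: $- \frac{13563}{4} + \frac{41 \sqrt{2}}{2} \approx -3361.8$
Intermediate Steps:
$N = \frac{\sqrt{2}}{2}$ ($N = \frac{\sqrt{4 + 4}}{4} = \frac{\sqrt{8}}{4} = \frac{2 \sqrt{2}}{4} = \frac{\sqrt{2}}{2} \approx 0.70711$)
$z = 1$
$B{\left(h \right)} = \frac{19}{4} - \frac{4}{h}$ ($B{\left(h \right)} = 4 - \left(\frac{3}{-4} + \frac{4}{h}\right) = 4 - \left(3 \left(- \frac{1}{4}\right) + \frac{4}{h}\right) = 4 - \left(- \frac{3}{4} + \frac{4}{h}\right) = 4 + \left(\frac{3}{4} - \frac{4}{h}\right) = \frac{19}{4} - \frac{4}{h}$)
$Q{\left(T,R \right)} = - \frac{95}{4} + R + \frac{20}{R}$ ($Q{\left(T,R \right)} = R + \left(\frac{19}{4} - \frac{4}{R}\right) \left(-5\right) = R - \left(\frac{95}{4} - \frac{20}{R}\right) = - \frac{95}{4} + R + \frac{20}{R}$)
$F{\left(O \right)} = - \frac{95}{4} + \frac{41 \sqrt{2}}{2}$ ($F{\left(O \right)} = - \frac{95}{4} + \frac{\sqrt{2}}{2} + \frac{20}{\frac{1}{2} \sqrt{2}} = - \frac{95}{4} + \frac{\sqrt{2}}{2} + 20 \sqrt{2} = - \frac{95}{4} + \frac{41 \sqrt{2}}{2}$)
$F{\left(-29 \right)} - 3367 = \left(- \frac{95}{4} + \frac{41 \sqrt{2}}{2}\right) - 3367 = - \frac{13563}{4} + \frac{41 \sqrt{2}}{2}$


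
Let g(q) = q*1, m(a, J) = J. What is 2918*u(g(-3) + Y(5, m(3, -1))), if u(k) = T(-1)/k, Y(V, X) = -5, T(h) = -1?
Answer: 1459/4 ≈ 364.75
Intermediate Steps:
g(q) = q
u(k) = -1/k
2918*u(g(-3) + Y(5, m(3, -1))) = 2918*(-1/(-3 - 5)) = 2918*(-1/(-8)) = 2918*(-1*(-⅛)) = 2918*(⅛) = 1459/4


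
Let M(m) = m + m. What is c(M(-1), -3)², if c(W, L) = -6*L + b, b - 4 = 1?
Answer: 529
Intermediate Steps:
b = 5 (b = 4 + 1 = 5)
M(m) = 2*m
c(W, L) = 5 - 6*L (c(W, L) = -6*L + 5 = 5 - 6*L)
c(M(-1), -3)² = (5 - 6*(-3))² = (5 + 18)² = 23² = 529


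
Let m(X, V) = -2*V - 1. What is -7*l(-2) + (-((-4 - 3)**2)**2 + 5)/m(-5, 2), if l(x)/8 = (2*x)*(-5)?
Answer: -3204/5 ≈ -640.80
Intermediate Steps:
m(X, V) = -1 - 2*V
l(x) = -80*x (l(x) = 8*((2*x)*(-5)) = 8*(-10*x) = -80*x)
-7*l(-2) + (-((-4 - 3)**2)**2 + 5)/m(-5, 2) = -(-560)*(-2) + (-((-4 - 3)**2)**2 + 5)/(-1 - 2*2) = -7*160 + (-((-7)**2)**2 + 5)/(-1 - 4) = -1120 + (-1*49**2 + 5)/(-5) = -1120 + (-1*2401 + 5)*(-1/5) = -1120 + (-2401 + 5)*(-1/5) = -1120 - 2396*(-1/5) = -1120 + 2396/5 = -3204/5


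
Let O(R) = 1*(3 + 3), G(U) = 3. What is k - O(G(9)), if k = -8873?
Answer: -8879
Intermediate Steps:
O(R) = 6 (O(R) = 1*6 = 6)
k - O(G(9)) = -8873 - 1*6 = -8873 - 6 = -8879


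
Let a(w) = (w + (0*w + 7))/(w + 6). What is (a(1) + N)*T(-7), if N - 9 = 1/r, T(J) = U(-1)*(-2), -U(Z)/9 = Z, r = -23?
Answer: -29268/161 ≈ -181.79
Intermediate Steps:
U(Z) = -9*Z
T(J) = -18 (T(J) = -9*(-1)*(-2) = 9*(-2) = -18)
a(w) = (7 + w)/(6 + w) (a(w) = (w + (0 + 7))/(6 + w) = (w + 7)/(6 + w) = (7 + w)/(6 + w))
N = 206/23 (N = 9 + 1/(-23) = 9 - 1/23 = 206/23 ≈ 8.9565)
(a(1) + N)*T(-7) = ((7 + 1)/(6 + 1) + 206/23)*(-18) = (8/7 + 206/23)*(-18) = (1626/161)*(-18) = -29268/161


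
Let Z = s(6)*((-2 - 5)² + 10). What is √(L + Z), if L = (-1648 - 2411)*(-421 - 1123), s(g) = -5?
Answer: √6266801 ≈ 2503.4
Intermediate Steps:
L = 6267096 (L = -4059*(-1544) = 6267096)
Z = -295 (Z = -5*((-2 - 5)² + 10) = -5*((-7)² + 10) = -5*(49 + 10) = -5*59 = -295)
√(L + Z) = √(6267096 - 295) = √6266801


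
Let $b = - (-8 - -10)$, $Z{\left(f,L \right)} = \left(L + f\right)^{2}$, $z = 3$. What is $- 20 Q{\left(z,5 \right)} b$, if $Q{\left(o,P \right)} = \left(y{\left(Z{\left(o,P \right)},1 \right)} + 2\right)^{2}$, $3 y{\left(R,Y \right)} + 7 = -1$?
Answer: $\frac{160}{9} \approx 17.778$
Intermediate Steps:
$y{\left(R,Y \right)} = - \frac{8}{3}$ ($y{\left(R,Y \right)} = - \frac{7}{3} + \frac{1}{3} \left(-1\right) = - \frac{7}{3} - \frac{1}{3} = - \frac{8}{3}$)
$b = -2$ ($b = - (-8 + 10) = \left(-1\right) 2 = -2$)
$Q{\left(o,P \right)} = \frac{4}{9}$ ($Q{\left(o,P \right)} = \left(- \frac{8}{3} + 2\right)^{2} = \left(- \frac{2}{3}\right)^{2} = \frac{4}{9}$)
$- 20 Q{\left(z,5 \right)} b = \left(-20\right) \frac{4}{9} \left(-2\right) = \left(- \frac{80}{9}\right) \left(-2\right) = \frac{160}{9}$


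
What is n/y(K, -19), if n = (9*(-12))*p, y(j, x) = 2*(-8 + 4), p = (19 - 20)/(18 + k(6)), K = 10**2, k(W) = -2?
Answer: -27/32 ≈ -0.84375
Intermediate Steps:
K = 100
p = -1/16 (p = (19 - 20)/(18 - 2) = -1/16 ≈ -0.062500)
y(j, x) = -8 (y(j, x) = 2*(-4) = -8)
n = 27/4 (n = (9*(-12))*(-1/16) = -108*(-1/16) = 27/4 ≈ 6.7500)
n/y(K, -19) = (27/4)/(-8) = (27/4)*(-1/8) = -27/32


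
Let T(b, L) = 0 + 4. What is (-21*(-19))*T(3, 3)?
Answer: 1596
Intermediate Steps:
T(b, L) = 4
(-21*(-19))*T(3, 3) = -21*(-19)*4 = 399*4 = 1596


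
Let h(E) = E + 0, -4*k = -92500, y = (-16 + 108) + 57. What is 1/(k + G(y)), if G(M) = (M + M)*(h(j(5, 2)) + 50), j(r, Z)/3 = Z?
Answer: 1/39813 ≈ 2.5117e-5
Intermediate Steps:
y = 149 (y = 92 + 57 = 149)
j(r, Z) = 3*Z
k = 23125 (k = -¼*(-92500) = 23125)
h(E) = E
G(M) = 112*M (G(M) = (M + M)*(3*2 + 50) = (2*M)*(6 + 50) = (2*M)*56 = 112*M)
1/(k + G(y)) = 1/(23125 + 112*149) = 1/(23125 + 16688) = 1/39813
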